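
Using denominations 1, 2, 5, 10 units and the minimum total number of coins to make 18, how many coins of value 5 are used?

Greedy: take as many of the largest coin as possible, then repeat with the remainder.
18 − 1×10→8 − 1×5→3 − 1×2→1 − 1×1→0
Count of 5: 1

1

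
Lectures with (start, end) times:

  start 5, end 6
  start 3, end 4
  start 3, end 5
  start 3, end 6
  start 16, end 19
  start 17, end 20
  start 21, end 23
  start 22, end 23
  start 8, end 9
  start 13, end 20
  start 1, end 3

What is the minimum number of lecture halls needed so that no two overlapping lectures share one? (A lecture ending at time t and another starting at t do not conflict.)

Events (time:±→running): 1:+→1 3:-→0 3:+→1 3:+→2 3:+→3 … peak 3.

3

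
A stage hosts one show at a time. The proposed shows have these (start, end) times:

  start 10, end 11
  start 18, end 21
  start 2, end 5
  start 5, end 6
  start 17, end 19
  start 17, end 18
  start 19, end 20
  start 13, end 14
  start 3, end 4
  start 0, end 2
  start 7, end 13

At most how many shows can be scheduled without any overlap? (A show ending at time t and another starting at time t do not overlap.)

7

Sort by end time and greedily take each interval whose start is ≥ the last chosen end.
By end time: (0,2), (3,4), (2,5), (5,6), (10,11), (7,13), (13,14), (17,18), (17,19), (19,20), (18,21).
Pick (0,2); next start ≥ 2 → (3,4); next start ≥ 4 → (5,6); next start ≥ 6 → (10,11); next start ≥ 11 → (13,14); next start ≥ 14 → (17,18); next start ≥ 18 → (19,20).
Selected 7 shows.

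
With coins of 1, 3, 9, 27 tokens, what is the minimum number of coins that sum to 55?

3

55 − 2×27→1 − 1×1→0
Total coins = 2 + 1 = 3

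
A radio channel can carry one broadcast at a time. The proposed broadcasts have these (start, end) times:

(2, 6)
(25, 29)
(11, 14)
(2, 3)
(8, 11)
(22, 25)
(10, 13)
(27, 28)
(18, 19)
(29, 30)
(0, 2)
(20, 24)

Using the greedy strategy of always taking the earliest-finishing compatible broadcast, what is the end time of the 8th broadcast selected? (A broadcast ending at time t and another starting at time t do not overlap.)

Sort by end time and greedily take each interval whose start is ≥ the last chosen end.
By end time: (0,2), (2,3), (2,6), (8,11), (10,13), (11,14), (18,19), (20,24), (22,25), (27,28), (25,29), (29,30).
Pick (0,2); next start ≥ 2 → (2,3); next start ≥ 3 → (8,11); next start ≥ 11 → (11,14); next start ≥ 14 → (18,19); next start ≥ 19 → (20,24); next start ≥ 24 → (27,28); next start ≥ 28 → (29,30).
Selected: (0,2) (2,3) (8,11) (11,14) (18,19) (20,24) (27,28) (29,30)

30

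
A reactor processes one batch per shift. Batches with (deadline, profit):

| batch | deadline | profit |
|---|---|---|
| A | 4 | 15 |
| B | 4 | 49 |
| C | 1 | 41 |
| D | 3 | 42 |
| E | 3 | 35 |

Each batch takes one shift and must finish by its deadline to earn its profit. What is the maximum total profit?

Sort by profit descending; place each in the latest free slot ≤ its deadline.
Profit order: B=49 D=42 C=41 E=35 A=15
Assign: B→slot 4, D→slot 3, C→slot 1, E→slot 2, A skipped.
Slots: [1:C] [2:E] [3:D] [4:B]
Profit = 41 + 35 + 42 + 49 = 167

167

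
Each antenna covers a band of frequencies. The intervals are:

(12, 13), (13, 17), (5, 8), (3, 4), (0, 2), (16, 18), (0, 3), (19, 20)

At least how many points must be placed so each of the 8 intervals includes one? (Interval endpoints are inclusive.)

Sort by right endpoint; whenever an interval is uncovered, place a point at its right end.
Sorted: [0,2] [0,3] [3,4] [5,8] [12,13] [13,17] [16,18] [19,20]
{[0,2],[0,3]} hit by 2; {[3,4]} hit by 4; {[5,8]} hit by 8; {[12,13],[13,17]} hit by 13; {[16,18]} hit by 18; {[19,20]} hit by 20.
Points: 2, 4, 8, 13, 18, 20 (6 total).

6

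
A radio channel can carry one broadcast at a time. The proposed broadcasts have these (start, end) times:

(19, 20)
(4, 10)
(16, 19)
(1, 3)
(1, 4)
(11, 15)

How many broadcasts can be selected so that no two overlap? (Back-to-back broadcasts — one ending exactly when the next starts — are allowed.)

5

By end time: (1,3), (1,4), (4,10), (11,15), (16,19), (19,20).
Pick (1,3); next start ≥ 3 → (4,10); next start ≥ 10 → (11,15); next start ≥ 15 → (16,19); next start ≥ 19 → (19,20).
Selected 5 broadcasts.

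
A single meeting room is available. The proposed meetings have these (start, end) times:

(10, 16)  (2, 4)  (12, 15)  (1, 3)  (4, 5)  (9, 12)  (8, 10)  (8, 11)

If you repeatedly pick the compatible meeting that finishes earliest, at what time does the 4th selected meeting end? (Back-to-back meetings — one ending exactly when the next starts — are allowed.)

Order by finish time; keep every interval that doesn't clash with the previous kept one.
By end time: (1,3), (2,4), (4,5), (8,10), (8,11), (9,12), (12,15), (10,16).
Pick (1,3); next start ≥ 3 → (4,5); next start ≥ 5 → (8,10); next start ≥ 10 → (12,15).
Selected: (1,3) (4,5) (8,10) (12,15)

15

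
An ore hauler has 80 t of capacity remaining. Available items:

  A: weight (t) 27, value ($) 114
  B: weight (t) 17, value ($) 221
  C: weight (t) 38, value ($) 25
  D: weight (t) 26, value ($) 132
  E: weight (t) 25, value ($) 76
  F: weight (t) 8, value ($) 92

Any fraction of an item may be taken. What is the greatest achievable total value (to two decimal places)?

565.08

Greedy by value/weight ratio, highest first.
Order: B (221/17=13.00) > F (92/8=11.50) > D (132/26=5.08) > A (114/27=4.22) > E (76/25=3.04) > C (25/38=0.66)
Fill: take B (17 @ 221) → take F (8 @ 92) → take D (26 @ 132) → take A (27 @ 114) → take 2/25 of E → 6.08; 80/80 used.
Total value = 565.08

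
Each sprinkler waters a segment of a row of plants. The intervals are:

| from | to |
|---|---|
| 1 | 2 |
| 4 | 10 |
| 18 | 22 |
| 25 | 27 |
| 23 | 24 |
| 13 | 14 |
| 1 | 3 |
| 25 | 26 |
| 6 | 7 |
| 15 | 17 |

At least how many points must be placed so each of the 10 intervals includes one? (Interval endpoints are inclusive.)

Sort by right endpoint; whenever an interval is uncovered, place a point at its right end.
By right end: [1,2]  [1,3]  [6,7]  [4,10]  [13,14]  [15,17]  [18,22]  [23,24]  [25,26]  [25,27]
[1,2] uncovered → point at 2; [6,7] uncovered → point at 7; [13,14] uncovered → point at 14; [15,17] uncovered → point at 17; [18,22] uncovered → point at 22; [23,24] uncovered → point at 24; [25,26] uncovered → point at 26.
Points: 2, 7, 14, 17, 22, 24, 26 (7 total).

7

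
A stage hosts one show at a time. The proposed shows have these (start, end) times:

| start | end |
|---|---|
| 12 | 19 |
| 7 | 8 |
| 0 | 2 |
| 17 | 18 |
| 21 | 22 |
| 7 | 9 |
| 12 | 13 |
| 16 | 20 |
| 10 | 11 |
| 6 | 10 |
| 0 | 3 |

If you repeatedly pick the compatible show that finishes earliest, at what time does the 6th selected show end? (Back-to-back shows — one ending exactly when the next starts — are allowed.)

22

Sorted by end: (0,2)  (0,3)  (7,8)  (7,9)  (6,10)  (10,11)  (12,13)  (17,18)  (12,19)  (16,20)  (21,22)
take (0,2); skip (0,3); take (7,8); skip (7,9); take (10,11); take (12,13); take (17,18); skip (16,20); take (21,22).
Selected: (0,2) (7,8) (10,11) (12,13) (17,18) (21,22)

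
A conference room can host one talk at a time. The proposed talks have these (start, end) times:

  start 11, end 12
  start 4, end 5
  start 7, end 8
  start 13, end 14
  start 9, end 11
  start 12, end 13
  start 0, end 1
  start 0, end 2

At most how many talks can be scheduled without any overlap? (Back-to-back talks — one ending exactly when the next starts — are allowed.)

Sorted by end: (0,1)  (0,2)  (4,5)  (7,8)  (9,11)  (11,12)  (12,13)  (13,14)
take (0,1); take (4,5); take (7,8); take (9,11); take (11,12); take (12,13); take (13,14).
Selected 7 talks.

7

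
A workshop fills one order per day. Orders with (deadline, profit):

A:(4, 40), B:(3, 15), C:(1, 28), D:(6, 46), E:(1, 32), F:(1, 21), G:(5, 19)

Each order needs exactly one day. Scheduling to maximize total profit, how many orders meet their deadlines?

5

Sort by profit descending; place each in the latest free slot ≤ its deadline.
By profit: D(d6,46), A(d4,40), E(d1,32), C(d1,28), F(d1,21), G(d5,19), B(d3,15)
D→slot 6; A→slot 4; E→slot 1; C skipped; F skipped; G→slot 5; B→slot 3.
5 of 7 scheduled.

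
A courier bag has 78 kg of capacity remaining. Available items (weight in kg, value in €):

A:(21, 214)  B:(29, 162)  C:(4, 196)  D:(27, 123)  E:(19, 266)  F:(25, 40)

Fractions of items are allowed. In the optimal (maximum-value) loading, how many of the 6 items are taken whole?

Sort by value per unit weight and fill in that order.
Ratios (sorted): C 49.00, E 14.00, A 10.19, B 5.59, D 4.56, F 1.60
take C (4 @ 196); take E (19 @ 266); take A (21 @ 214); take B (29 @ 162); take 5/27 of D → 22.78. Capacity used 78/78.
4 item(s) taken whole; one partial (take 5/27 of D).

4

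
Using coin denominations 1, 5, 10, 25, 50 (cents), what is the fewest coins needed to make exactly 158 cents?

7

158 − 3×50→8 − 1×5→3 − 3×1→0
Total coins = 3 + 1 + 3 = 7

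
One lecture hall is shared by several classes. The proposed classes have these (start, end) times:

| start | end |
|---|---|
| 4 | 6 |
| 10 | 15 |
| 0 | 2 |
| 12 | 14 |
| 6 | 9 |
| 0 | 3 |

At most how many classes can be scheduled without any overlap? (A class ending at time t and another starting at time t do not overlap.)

Sort by end time and greedily take each interval whose start is ≥ the last chosen end.
Sorted by end: (0,2)  (0,3)  (4,6)  (6,9)  (12,14)  (10,15)
take (0,2); take (4,6); take (6,9); take (12,14).
Selected 4 classes.

4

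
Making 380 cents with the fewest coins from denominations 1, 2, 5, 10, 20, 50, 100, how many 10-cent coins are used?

Greedy: take as many of the largest coin as possible, then repeat with the remainder.
380 − 3×100→80 − 1×50→30 − 1×20→10 − 1×10→0
Count of 10: 1

1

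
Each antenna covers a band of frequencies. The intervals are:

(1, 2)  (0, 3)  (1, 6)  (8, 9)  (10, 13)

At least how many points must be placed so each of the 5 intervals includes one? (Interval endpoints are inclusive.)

Process intervals by earliest right end; each time one isn't hit yet, stab at its right endpoint.
By right end: [1,2]  [0,3]  [1,6]  [8,9]  [10,13]
[1,2] uncovered → point at 2; [8,9] uncovered → point at 9; [10,13] uncovered → point at 13.
Points: 2, 9, 13 (3 total).

3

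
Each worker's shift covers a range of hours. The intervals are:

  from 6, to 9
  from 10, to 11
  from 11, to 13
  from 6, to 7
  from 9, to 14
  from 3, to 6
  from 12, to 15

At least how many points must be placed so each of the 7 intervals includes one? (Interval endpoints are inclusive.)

3

Process intervals by earliest right end; each time one isn't hit yet, stab at its right endpoint.
By right end: [3,6]  [6,7]  [6,9]  [10,11]  [11,13]  [9,14]  [12,15]
[3,6] uncovered → point at 6; [10,11] uncovered → point at 11; [12,15] uncovered → point at 15.
Points: 6, 11, 15 (3 total).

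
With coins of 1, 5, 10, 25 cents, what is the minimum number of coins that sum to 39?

Greedy: take as many of the largest coin as possible, then repeat with the remainder.
39 − 1×25→14 − 1×10→4 − 4×1→0
Total coins = 1 + 1 + 4 = 6

6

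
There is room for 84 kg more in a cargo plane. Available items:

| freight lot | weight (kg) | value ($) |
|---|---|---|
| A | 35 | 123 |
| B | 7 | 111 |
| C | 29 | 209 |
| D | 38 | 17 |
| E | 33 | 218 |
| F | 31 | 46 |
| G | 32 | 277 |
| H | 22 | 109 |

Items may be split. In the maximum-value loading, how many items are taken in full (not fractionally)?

Order: B (111/7=15.86) > G (277/32=8.66) > C (209/29=7.21) > E (218/33=6.61) > H (109/22=4.95) > A (123/35=3.51) > F (46/31=1.48) > D (17/38=0.45)
Fill: take B (7 @ 111) → take G (32 @ 277) → take C (29 @ 209) → take 16/33 of E → 105.70; 84/84 used.
3 item(s) taken whole; one partial (take 16/33 of E).

3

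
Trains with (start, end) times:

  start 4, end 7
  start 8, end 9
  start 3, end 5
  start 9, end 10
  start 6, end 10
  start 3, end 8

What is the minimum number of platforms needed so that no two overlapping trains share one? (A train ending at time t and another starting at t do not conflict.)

starts: [3, 3, 4, 6, 8, 9]
ends:   [5, 7, 8, 9, 10, 10]
s3→1 s3→2 s4→3  — peak 3.

3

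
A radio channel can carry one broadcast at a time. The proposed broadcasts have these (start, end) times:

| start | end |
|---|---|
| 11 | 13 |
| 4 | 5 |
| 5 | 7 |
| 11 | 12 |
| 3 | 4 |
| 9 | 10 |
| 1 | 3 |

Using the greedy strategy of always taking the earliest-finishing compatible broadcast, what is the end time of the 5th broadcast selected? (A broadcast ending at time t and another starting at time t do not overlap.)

10

Sorted by end: (1,3)  (3,4)  (4,5)  (5,7)  (9,10)  (11,12)  (11,13)
take (1,3); take (3,4); take (4,5); take (5,7); take (9,10); take (11,12); skip (11,13).
Selected: (1,3) (3,4) (4,5) (5,7) (9,10) (11,12)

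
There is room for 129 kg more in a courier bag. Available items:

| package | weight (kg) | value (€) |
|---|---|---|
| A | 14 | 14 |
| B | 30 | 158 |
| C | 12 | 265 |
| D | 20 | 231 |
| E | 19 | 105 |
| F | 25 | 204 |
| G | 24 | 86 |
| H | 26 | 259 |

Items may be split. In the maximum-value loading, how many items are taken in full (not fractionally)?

5

Greedy by value/weight ratio, highest first.
Ratios (sorted): C 22.08, D 11.55, H 9.96, F 8.16, E 5.53, B 5.27, G 3.58, A 1.00
take C (12 @ 265); take D (20 @ 231); take H (26 @ 259); take F (25 @ 204); take E (19 @ 105); take 27/30 of B → 142.20. Capacity used 129/129.
5 item(s) taken whole; one partial (take 27/30 of B).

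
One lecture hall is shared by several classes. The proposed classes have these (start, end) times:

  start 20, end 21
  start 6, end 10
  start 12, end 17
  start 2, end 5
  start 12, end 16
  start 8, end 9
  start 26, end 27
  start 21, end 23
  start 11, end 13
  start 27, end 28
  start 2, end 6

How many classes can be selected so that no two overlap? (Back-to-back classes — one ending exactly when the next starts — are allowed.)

Order by finish time; keep every interval that doesn't clash with the previous kept one.
Sorted by end: (2,5)  (2,6)  (8,9)  (6,10)  (11,13)  (12,16)  (12,17)  (20,21)  (21,23)  (26,27)  (27,28)
take (2,5); take (8,9); skip (6,10); take (11,13); skip (12,16); take (20,21); take (21,23); take (26,27); take (27,28).
Selected 7 classes.

7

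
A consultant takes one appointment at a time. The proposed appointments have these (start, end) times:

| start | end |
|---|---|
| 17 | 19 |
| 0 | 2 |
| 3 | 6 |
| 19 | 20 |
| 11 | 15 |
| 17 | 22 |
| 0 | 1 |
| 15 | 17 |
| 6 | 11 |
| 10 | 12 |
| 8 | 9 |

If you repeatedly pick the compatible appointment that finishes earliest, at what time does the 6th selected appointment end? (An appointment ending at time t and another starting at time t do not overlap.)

19

Order by finish time; keep every interval that doesn't clash with the previous kept one.
Sorted by end: (0,1)  (0,2)  (3,6)  (8,9)  (6,11)  (10,12)  (11,15)  (15,17)  (17,19)  (19,20)  (17,22)
take (0,1); skip (0,2); take (3,6); take (8,9); skip (6,11); take (10,12); take (15,17); take (17,19); take (19,20).
Selected: (0,1) (3,6) (8,9) (10,12) (15,17) (17,19) (19,20)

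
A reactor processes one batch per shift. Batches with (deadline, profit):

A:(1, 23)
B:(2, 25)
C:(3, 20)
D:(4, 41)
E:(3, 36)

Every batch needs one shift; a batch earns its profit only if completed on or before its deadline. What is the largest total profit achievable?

Sort by profit descending; place each in the latest free slot ≤ its deadline.
Profit order: D=41 E=36 B=25 A=23 C=20
Assign: D→slot 4, E→slot 3, B→slot 2, A→slot 1, C skipped.
Slots: [1:A] [2:B] [3:E] [4:D]
Profit = 23 + 25 + 36 + 41 = 125

125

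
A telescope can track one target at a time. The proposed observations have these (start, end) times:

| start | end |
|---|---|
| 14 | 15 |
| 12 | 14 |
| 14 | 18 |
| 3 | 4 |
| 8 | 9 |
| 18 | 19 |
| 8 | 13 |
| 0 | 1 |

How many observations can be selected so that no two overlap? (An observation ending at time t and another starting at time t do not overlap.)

6

Greedy by earliest finish: after sorting by end time, pick each interval compatible with the last pick.
Sorted by end: (0,1)  (3,4)  (8,9)  (8,13)  (12,14)  (14,15)  (14,18)  (18,19)
take (0,1); take (3,4); take (8,9); take (12,14); take (14,15); skip (14,18); take (18,19).
Selected 6 observations.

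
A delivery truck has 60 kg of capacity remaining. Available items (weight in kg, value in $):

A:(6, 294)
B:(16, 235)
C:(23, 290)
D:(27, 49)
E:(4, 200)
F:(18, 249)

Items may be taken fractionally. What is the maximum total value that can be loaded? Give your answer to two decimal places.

1179.74

Greedy by value/weight ratio, highest first.
Ratios (sorted): E 50.00, A 49.00, B 14.69, F 13.83, C 12.61, D 1.81
take E (4 @ 200); take A (6 @ 294); take B (16 @ 235); take F (18 @ 249); take 16/23 of C → 201.74. Capacity used 60/60.
Total value = 1179.74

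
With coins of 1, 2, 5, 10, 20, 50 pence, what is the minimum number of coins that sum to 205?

205 − 4×50→5 − 1×5→0
Total coins = 4 + 1 = 5

5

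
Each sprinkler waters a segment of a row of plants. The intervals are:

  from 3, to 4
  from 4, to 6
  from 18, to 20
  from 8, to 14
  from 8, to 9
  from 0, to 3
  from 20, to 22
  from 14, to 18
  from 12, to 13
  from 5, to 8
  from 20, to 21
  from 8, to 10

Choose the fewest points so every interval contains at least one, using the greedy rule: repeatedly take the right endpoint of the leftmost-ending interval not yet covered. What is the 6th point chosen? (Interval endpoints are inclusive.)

Sorted: [0,3] [3,4] [4,6] [5,8] [8,9] [8,10] [12,13] [8,14] [14,18] [18,20] [20,21] [20,22]
{[0,3],[3,4]} hit by 3; {[4,6],[5,8]} hit by 6; {[8,9],[8,10]} hit by 9; {[12,13],[8,14]} hit by 13; {[14,18],[18,20]} hit by 18; {[20,21],[20,22]} hit by 21.
Points: 3, 6, 9, 13, 18, 21 (6 total).

21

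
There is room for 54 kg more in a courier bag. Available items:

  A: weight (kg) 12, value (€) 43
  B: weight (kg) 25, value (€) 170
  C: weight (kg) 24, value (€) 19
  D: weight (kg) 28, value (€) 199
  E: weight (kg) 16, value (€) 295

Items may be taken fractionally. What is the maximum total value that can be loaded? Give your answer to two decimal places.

Sort by value per unit weight and fill in that order.
Order: E (295/16=18.44) > D (199/28=7.11) > B (170/25=6.80) > A (43/12=3.58) > C (19/24=0.79)
Fill: take E (16 @ 295) → take D (28 @ 199) → take 10/25 of B → 68.00; 54/54 used.
Total value = 562.00

562.00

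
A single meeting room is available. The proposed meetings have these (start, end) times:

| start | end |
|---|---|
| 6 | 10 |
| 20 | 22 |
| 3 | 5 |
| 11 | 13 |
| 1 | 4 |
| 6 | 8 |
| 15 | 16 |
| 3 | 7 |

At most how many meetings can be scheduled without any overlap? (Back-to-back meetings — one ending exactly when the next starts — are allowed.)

5

By end time: (1,4), (3,5), (3,7), (6,8), (6,10), (11,13), (15,16), (20,22).
Pick (1,4); next start ≥ 4 → (6,8); next start ≥ 8 → (11,13); next start ≥ 13 → (15,16); next start ≥ 16 → (20,22).
Selected 5 meetings.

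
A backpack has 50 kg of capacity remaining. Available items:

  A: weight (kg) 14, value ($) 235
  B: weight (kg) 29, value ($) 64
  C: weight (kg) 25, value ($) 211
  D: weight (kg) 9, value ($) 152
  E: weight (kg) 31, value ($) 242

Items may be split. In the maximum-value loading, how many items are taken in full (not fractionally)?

3

Sort by value per unit weight and fill in that order.
Ratios (sorted): D 16.89, A 16.79, C 8.44, E 7.81, B 2.21
take D (9 @ 152); take A (14 @ 235); take C (25 @ 211); take 2/31 of E → 15.61. Capacity used 50/50.
3 item(s) taken whole; one partial (take 2/31 of E).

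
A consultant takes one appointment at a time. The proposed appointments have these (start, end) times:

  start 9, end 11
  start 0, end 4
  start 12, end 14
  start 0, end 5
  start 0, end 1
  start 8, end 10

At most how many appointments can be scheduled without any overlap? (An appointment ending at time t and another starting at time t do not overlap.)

By end time: (0,1), (0,4), (0,5), (8,10), (9,11), (12,14).
Pick (0,1); next start ≥ 1 → (8,10); next start ≥ 10 → (12,14).
Selected 3 appointments.

3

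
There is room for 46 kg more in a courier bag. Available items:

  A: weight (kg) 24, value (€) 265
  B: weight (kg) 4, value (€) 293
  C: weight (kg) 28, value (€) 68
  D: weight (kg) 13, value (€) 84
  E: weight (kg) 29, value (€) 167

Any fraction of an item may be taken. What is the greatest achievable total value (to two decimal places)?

Greedy by value/weight ratio, highest first.
Order: B (293/4=73.25) > A (265/24=11.04) > D (84/13=6.46) > E (167/29=5.76) > C (68/28=2.43)
Fill: take B (4 @ 293) → take A (24 @ 265) → take D (13 @ 84) → take 5/29 of E → 28.79; 46/46 used.
Total value = 670.79

670.79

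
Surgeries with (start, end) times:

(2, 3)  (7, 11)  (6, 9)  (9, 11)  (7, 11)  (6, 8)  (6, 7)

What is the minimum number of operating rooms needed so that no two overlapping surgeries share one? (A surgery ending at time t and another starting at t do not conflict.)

4

Events (time:±→running): 2:+→1 3:-→0 6:+→1 6:+→2 6:+→3 7:-→2 7:+→3 7:+→4 … peak 4.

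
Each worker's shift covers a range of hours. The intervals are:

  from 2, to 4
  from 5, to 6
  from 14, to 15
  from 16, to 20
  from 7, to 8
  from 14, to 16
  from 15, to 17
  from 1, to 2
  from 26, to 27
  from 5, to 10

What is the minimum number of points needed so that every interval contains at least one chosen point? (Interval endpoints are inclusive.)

6

Sort by right endpoint; whenever an interval is uncovered, place a point at its right end.
By right end: [1,2]  [2,4]  [5,6]  [7,8]  [5,10]  [14,15]  [14,16]  [15,17]  [16,20]  [26,27]
[1,2] uncovered → point at 2; [5,6] uncovered → point at 6; [7,8] uncovered → point at 8; [14,15] uncovered → point at 15; [16,20] uncovered → point at 20; [26,27] uncovered → point at 27.
Points: 2, 6, 8, 15, 20, 27 (6 total).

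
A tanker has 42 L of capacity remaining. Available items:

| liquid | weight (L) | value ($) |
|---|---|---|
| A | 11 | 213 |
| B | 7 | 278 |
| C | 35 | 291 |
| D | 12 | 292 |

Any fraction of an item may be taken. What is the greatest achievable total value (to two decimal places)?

882.77

Greedy by value/weight ratio, highest first.
Order: B (278/7=39.71) > D (292/12=24.33) > A (213/11=19.36) > C (291/35=8.31)
Fill: take B (7 @ 278) → take D (12 @ 292) → take A (11 @ 213) → take 12/35 of C → 99.77; 42/42 used.
Total value = 882.77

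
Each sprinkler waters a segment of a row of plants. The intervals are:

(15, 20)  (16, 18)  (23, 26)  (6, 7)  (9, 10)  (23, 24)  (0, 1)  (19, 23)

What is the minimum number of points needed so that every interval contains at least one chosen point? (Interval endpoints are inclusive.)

5

Process intervals by earliest right end; each time one isn't hit yet, stab at its right endpoint.
By right end: [0,1]  [6,7]  [9,10]  [16,18]  [15,20]  [19,23]  [23,24]  [23,26]
[0,1] uncovered → point at 1; [6,7] uncovered → point at 7; [9,10] uncovered → point at 10; [16,18] uncovered → point at 18; [19,23] uncovered → point at 23.
Points: 1, 7, 10, 18, 23 (5 total).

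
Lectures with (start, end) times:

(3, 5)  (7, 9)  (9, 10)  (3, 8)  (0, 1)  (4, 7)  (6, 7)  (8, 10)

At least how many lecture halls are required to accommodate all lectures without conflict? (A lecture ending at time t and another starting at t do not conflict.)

3

The answer is the maximum number of intervals overlapping at any instant.
starts: [0, 3, 3, 4, 6, 7, 8, 9]
ends:   [1, 5, 7, 7, 8, 9, 10, 10]
s0→1 e1→0 s3→1 s3→2 s4→3  — peak 3.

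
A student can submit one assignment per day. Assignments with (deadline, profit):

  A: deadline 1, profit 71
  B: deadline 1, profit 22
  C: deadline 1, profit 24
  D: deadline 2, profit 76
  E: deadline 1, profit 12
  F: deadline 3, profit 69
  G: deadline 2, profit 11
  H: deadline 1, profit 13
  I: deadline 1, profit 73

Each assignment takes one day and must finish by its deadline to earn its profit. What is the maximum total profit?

By profit: D(d2,76), I(d1,73), A(d1,71), F(d3,69), C(d1,24), B(d1,22), H(d1,13), E(d1,12), G(d2,11)
D→slot 2; I→slot 1; A skipped; F→slot 3; C skipped; B skipped; H skipped; E skipped; G skipped.
Profit = 73 + 76 + 69 = 218

218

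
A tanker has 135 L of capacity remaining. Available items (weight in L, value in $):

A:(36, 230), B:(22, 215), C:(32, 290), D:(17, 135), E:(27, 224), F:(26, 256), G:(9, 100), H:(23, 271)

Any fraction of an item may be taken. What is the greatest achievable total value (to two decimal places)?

1322.81

Order: H (271/23=11.78) > G (100/9=11.11) > F (256/26=9.85) > B (215/22=9.77) > C (290/32=9.06) > E (224/27=8.30) > D (135/17=7.94) > A (230/36=6.39)
Fill: take H (23 @ 271) → take G (9 @ 100) → take F (26 @ 256) → take B (22 @ 215) → take C (32 @ 290) → take 23/27 of E → 190.81; 135/135 used.
Total value = 1322.81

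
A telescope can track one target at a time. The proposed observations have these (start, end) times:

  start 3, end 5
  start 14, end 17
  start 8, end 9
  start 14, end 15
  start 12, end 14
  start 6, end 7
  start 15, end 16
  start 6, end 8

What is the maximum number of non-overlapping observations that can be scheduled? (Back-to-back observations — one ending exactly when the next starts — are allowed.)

6

Sort by end time and greedily take each interval whose start is ≥ the last chosen end.
By end time: (3,5), (6,7), (6,8), (8,9), (12,14), (14,15), (15,16), (14,17).
Pick (3,5); next start ≥ 5 → (6,7); next start ≥ 7 → (8,9); next start ≥ 9 → (12,14); next start ≥ 14 → (14,15); next start ≥ 15 → (15,16).
Selected 6 observations.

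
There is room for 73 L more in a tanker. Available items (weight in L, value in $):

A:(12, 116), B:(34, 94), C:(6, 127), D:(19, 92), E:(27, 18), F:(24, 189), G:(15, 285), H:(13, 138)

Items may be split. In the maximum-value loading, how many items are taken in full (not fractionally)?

5

Greedy by value/weight ratio, highest first.
Ratios (sorted): C 21.17, G 19.00, H 10.62, A 9.67, F 7.88, D 4.84, B 2.76, E 0.67
take C (6 @ 127); take G (15 @ 285); take H (13 @ 138); take A (12 @ 116); take F (24 @ 189); take 3/19 of D → 14.53. Capacity used 73/73.
5 item(s) taken whole; one partial (take 3/19 of D).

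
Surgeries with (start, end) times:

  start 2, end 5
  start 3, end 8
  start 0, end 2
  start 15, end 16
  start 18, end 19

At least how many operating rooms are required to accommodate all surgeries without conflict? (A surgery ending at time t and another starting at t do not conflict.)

The answer is the maximum number of intervals overlapping at any instant.
Events (time:±→running): 0:+→1 2:-→0 2:+→1 3:+→2 … peak 2.

2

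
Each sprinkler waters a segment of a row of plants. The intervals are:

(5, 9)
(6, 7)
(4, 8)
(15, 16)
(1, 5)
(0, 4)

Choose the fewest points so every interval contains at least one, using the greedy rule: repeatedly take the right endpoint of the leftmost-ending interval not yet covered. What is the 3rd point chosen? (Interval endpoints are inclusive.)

Process intervals by earliest right end; each time one isn't hit yet, stab at its right endpoint.
By right end: [0,4]  [1,5]  [6,7]  [4,8]  [5,9]  [15,16]
[0,4] uncovered → point at 4; [6,7] uncovered → point at 7; [15,16] uncovered → point at 16.
Points: 4, 7, 16 (3 total).

16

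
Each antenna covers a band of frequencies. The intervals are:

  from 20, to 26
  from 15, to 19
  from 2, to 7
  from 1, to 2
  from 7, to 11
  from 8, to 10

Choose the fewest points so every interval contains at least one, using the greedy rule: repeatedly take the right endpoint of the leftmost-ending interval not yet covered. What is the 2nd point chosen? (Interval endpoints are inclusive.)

10

Sorted: [1,2] [2,7] [8,10] [7,11] [15,19] [20,26]
{[1,2],[2,7]} hit by 2; {[8,10],[7,11]} hit by 10; {[15,19]} hit by 19; {[20,26]} hit by 26.
Points: 2, 10, 19, 26 (4 total).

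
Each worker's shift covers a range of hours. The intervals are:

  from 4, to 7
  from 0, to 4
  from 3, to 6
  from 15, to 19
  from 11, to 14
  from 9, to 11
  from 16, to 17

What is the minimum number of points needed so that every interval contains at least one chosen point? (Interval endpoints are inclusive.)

Sort by right endpoint; whenever an interval is uncovered, place a point at its right end.
Sorted: [0,4] [3,6] [4,7] [9,11] [11,14] [16,17] [15,19]
{[0,4],[3,6],[4,7]} hit by 4; {[9,11],[11,14]} hit by 11; {[16,17],[15,19]} hit by 17.
Points: 4, 11, 17 (3 total).

3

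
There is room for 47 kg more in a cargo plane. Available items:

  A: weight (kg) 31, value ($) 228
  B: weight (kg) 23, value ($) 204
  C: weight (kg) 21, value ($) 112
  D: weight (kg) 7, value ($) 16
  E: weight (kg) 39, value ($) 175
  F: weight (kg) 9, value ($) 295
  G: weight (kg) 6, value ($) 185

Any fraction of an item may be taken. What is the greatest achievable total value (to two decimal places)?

750.19

Greedy by value/weight ratio, highest first.
Order: F (295/9=32.78) > G (185/6=30.83) > B (204/23=8.87) > A (228/31=7.35) > C (112/21=5.33) > E (175/39=4.49) > D (16/7=2.29)
Fill: take F (9 @ 295) → take G (6 @ 185) → take B (23 @ 204) → take 9/31 of A → 66.19; 47/47 used.
Total value = 750.19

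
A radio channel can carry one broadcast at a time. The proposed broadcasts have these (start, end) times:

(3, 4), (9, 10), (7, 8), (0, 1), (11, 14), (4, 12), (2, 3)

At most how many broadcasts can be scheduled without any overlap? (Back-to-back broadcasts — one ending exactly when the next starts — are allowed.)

Order by finish time; keep every interval that doesn't clash with the previous kept one.
Sorted by end: (0,1)  (2,3)  (3,4)  (7,8)  (9,10)  (4,12)  (11,14)
take (0,1); take (2,3); take (3,4); take (7,8); take (9,10); take (11,14).
Selected 6 broadcasts.

6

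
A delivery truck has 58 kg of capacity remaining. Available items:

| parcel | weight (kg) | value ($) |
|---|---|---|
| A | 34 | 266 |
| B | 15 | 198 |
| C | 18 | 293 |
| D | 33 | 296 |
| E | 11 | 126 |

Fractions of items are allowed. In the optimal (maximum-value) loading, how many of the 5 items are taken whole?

Sort by value per unit weight and fill in that order.
Order: C (293/18=16.28) > B (198/15=13.20) > E (126/11=11.45) > D (296/33=8.97) > A (266/34=7.82)
Fill: take C (18 @ 293) → take B (15 @ 198) → take E (11 @ 126) → take 14/33 of D → 125.58; 58/58 used.
3 item(s) taken whole; one partial (take 14/33 of D).

3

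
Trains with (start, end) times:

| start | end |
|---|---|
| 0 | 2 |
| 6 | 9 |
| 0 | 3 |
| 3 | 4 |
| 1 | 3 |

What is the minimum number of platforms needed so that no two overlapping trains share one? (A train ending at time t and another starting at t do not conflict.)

Events (time:±→running): 0:+→1 0:+→2 1:+→3 … peak 3.

3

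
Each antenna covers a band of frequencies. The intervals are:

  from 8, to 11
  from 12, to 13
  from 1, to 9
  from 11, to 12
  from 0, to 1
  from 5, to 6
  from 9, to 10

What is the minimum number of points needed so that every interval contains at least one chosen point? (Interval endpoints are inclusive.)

4

Sorted: [0,1] [5,6] [1,9] [9,10] [8,11] [11,12] [12,13]
{[0,1]} hit by 1; {[5,6],[1,9]} hit by 6; {[9,10],[8,11]} hit by 10; {[11,12],[12,13]} hit by 12.
Points: 1, 6, 10, 12 (4 total).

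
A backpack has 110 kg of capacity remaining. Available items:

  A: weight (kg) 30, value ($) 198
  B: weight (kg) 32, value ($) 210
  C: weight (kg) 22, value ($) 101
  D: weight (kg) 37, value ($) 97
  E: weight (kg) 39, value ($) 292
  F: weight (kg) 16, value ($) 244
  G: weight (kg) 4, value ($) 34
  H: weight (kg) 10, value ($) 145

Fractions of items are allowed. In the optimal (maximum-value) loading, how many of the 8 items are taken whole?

Greedy by value/weight ratio, highest first.
Order: F (244/16=15.25) > H (145/10=14.50) > G (34/4=8.50) > E (292/39=7.49) > A (198/30=6.60) > B (210/32=6.56) > C (101/22=4.59) > D (97/37=2.62)
Fill: take F (16 @ 244) → take H (10 @ 145) → take G (4 @ 34) → take E (39 @ 292) → take A (30 @ 198) → take 11/32 of B → 72.19; 110/110 used.
5 item(s) taken whole; one partial (take 11/32 of B).

5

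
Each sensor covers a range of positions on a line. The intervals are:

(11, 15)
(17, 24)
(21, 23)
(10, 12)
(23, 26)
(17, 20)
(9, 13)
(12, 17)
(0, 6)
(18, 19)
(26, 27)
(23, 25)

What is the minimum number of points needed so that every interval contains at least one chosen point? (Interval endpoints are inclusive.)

5

By right end: [0,6]  [10,12]  [9,13]  [11,15]  [12,17]  [18,19]  [17,20]  [21,23]  [17,24]  [23,25]  [23,26]  [26,27]
[0,6] uncovered → point at 6; [10,12] uncovered → point at 12; [18,19] uncovered → point at 19; [21,23] uncovered → point at 23; [26,27] uncovered → point at 27.
Points: 6, 12, 19, 23, 27 (5 total).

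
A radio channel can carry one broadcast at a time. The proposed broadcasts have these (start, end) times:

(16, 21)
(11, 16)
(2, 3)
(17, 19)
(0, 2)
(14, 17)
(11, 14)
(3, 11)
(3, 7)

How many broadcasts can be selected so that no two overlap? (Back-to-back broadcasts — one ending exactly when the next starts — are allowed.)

Sorted by end: (0,2)  (2,3)  (3,7)  (3,11)  (11,14)  (11,16)  (14,17)  (17,19)  (16,21)
take (0,2); take (2,3); take (3,7); take (11,14); skip (11,16); take (14,17); take (17,19); skip (16,21).
Selected 6 broadcasts.

6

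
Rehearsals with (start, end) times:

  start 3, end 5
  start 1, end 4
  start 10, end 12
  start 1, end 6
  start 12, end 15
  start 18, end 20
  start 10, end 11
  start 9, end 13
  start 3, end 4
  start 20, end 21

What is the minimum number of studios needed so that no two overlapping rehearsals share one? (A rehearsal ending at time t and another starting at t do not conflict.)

4

The answer is the maximum number of intervals overlapping at any instant.
Events (time:±→running): 1:+→1 1:+→2 3:+→3 3:+→4 … peak 4.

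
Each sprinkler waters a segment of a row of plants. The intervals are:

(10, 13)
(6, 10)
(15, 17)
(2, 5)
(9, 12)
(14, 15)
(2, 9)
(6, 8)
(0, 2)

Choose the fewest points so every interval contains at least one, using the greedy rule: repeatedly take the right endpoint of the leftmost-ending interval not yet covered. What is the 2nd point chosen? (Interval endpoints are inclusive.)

8

Sort by right endpoint; whenever an interval is uncovered, place a point at its right end.
By right end: [0,2]  [2,5]  [6,8]  [2,9]  [6,10]  [9,12]  [10,13]  [14,15]  [15,17]
[0,2] uncovered → point at 2; [6,8] uncovered → point at 8; [9,12] uncovered → point at 12; [14,15] uncovered → point at 15.
Points: 2, 8, 12, 15 (4 total).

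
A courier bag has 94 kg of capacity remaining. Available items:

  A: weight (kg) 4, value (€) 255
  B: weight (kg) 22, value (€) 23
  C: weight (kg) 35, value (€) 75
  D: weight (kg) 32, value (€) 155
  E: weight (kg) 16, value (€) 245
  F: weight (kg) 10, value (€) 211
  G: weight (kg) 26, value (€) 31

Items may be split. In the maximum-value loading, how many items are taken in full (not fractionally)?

4

Ratios (sorted): A 63.75, F 21.10, E 15.31, D 4.84, C 2.14, G 1.19, B 1.05
take A (4 @ 255); take F (10 @ 211); take E (16 @ 245); take D (32 @ 155); take 32/35 of C → 68.57. Capacity used 94/94.
4 item(s) taken whole; one partial (take 32/35 of C).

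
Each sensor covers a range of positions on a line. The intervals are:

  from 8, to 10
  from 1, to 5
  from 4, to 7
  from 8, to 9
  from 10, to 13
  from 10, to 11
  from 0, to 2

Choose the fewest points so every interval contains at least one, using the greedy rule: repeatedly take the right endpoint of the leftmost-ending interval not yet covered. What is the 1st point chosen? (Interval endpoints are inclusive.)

By right end: [0,2]  [1,5]  [4,7]  [8,9]  [8,10]  [10,11]  [10,13]
[0,2] uncovered → point at 2; [4,7] uncovered → point at 7; [8,9] uncovered → point at 9; [10,11] uncovered → point at 11.
Points: 2, 7, 9, 11 (4 total).

2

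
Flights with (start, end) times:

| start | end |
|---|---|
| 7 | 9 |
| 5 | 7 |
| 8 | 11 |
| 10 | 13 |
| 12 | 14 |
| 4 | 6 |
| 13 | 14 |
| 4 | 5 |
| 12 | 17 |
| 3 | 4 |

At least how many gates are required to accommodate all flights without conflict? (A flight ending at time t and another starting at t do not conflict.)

Count concurrent intervals with a sweep; the peak is the room count.
Events (time:±→running): 3:+→1 4:-→0 4:+→1 4:+→2 5:-→1 5:+→2 6:-→1 7:-→0 7:+→1 8:+→2 9:-→1 10:+→2 11:-→1 12:+→2 12:+→3 … peak 3.

3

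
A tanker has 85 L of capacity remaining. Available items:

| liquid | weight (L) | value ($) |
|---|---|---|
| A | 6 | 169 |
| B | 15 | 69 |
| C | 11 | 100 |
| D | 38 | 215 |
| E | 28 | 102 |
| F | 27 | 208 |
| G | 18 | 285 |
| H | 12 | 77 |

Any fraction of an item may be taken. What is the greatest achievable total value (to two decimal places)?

901.24

Greedy by value/weight ratio, highest first.
Order: A (169/6=28.17) > G (285/18=15.83) > C (100/11=9.09) > F (208/27=7.70) > H (77/12=6.42) > D (215/38=5.66) > B (69/15=4.60) > E (102/28=3.64)
Fill: take A (6 @ 169) → take G (18 @ 285) → take C (11 @ 100) → take F (27 @ 208) → take H (12 @ 77) → take 11/38 of D → 62.24; 85/85 used.
Total value = 901.24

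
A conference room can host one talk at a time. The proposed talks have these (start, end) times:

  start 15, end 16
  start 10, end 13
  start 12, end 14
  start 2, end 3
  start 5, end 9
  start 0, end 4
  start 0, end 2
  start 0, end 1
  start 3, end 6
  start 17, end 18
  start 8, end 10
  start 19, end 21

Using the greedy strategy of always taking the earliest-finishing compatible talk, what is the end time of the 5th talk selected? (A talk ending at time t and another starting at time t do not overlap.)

Sorted by end: (0,1)  (0,2)  (2,3)  (0,4)  (3,6)  (5,9)  (8,10)  (10,13)  (12,14)  (15,16)  (17,18)  (19,21)
take (0,1); take (2,3); take (3,6); take (8,10); take (10,13); take (15,16); take (17,18); take (19,21).
Selected: (0,1) (2,3) (3,6) (8,10) (10,13) (15,16) (17,18) (19,21)

13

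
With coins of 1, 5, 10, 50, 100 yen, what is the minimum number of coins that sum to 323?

Use the largest denomination that fits, subtract, and repeat.
323 = 3×100 + 2×10 + 3×1
Total coins = 3 + 2 + 3 = 8

8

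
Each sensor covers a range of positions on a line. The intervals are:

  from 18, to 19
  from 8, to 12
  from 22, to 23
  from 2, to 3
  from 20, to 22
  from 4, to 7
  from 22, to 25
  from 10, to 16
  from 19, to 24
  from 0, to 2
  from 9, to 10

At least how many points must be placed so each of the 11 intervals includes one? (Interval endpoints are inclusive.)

Sort by right endpoint; whenever an interval is uncovered, place a point at its right end.
By right end: [0,2]  [2,3]  [4,7]  [9,10]  [8,12]  [10,16]  [18,19]  [20,22]  [22,23]  [19,24]  [22,25]
[0,2] uncovered → point at 2; [4,7] uncovered → point at 7; [9,10] uncovered → point at 10; [18,19] uncovered → point at 19; [20,22] uncovered → point at 22.
Points: 2, 7, 10, 19, 22 (5 total).

5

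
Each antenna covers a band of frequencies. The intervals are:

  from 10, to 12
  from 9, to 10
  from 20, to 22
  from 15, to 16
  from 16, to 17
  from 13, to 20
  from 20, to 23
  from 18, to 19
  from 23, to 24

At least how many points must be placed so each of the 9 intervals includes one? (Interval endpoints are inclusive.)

5

Sort by right endpoint; whenever an interval is uncovered, place a point at its right end.
By right end: [9,10]  [10,12]  [15,16]  [16,17]  [18,19]  [13,20]  [20,22]  [20,23]  [23,24]
[9,10] uncovered → point at 10; [15,16] uncovered → point at 16; [18,19] uncovered → point at 19; [20,22] uncovered → point at 22; [23,24] uncovered → point at 24.
Points: 10, 16, 19, 22, 24 (5 total).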